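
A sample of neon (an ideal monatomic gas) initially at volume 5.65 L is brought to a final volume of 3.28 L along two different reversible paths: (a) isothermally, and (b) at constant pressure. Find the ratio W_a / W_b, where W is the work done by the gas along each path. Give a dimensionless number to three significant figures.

Path (a) isothermal: W = P₁V₁ ln(V₂/V₁) → W_a/(P₁V₁) = -0.5438.
Path (b) isobaric: W = P₁(V₂ − V₁) → W_b/(P₁V₁) = -0.4195.
W_a / W_b = -0.5438 / -0.4195 = 1.296.

W_a / W_b ≈ 1.30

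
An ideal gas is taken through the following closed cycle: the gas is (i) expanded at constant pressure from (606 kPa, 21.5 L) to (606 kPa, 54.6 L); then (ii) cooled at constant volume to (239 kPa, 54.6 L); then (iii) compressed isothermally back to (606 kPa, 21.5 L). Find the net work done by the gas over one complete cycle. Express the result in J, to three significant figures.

W_net ≈ 7900 J

Leg (i): W = PΔV = (606)(54.6 − 21.5) = 20059 J.
Leg (ii): W = 0.
Leg (iii): W = PᵢVᵢ ln(V_f/Vᵢ) = (13049) ln(21.5/54.6) = -12162 J.
W_net = 20059 − 12162 = 7897 J.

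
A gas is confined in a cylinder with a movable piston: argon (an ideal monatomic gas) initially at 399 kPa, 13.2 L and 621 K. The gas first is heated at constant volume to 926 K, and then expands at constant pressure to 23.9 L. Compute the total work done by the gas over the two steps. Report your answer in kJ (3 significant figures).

W_total ≈ 6.37 kJ

Step 1 (isochoric): W = 0 (constant volume).
After step 1: P = 595 kPa (V unchanged).
Step 2 (isobaric): W = PΔV = (595 kPa)(23.9 − 13.2 L) = 6366 J.
W_total = 0 + 6366 = 6366 J.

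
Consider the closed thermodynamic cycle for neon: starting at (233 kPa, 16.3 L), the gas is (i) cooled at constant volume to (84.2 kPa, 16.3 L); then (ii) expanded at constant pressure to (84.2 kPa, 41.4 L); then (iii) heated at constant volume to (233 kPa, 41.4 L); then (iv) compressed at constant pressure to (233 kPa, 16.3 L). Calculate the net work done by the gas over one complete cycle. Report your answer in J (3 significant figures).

Constant-volume legs do no work.
W(ii) = (84.2)(41.4 − 16.3) = 2113 J; W(iv) = (233)(16.3 − 41.4) = -5848 J.
W_net = 2113 − 5848 = -3735 J (the counter-clockwise enclosed area).

W_net ≈ -3730 J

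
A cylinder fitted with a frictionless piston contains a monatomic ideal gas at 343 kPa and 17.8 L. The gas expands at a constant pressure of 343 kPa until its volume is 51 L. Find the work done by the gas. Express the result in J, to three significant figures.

Isobaric: W = P ΔV.
W = (343 kPa)(51 − 17.8 L) = (343)(33.2) = 11388 J.

W ≈ 11400 J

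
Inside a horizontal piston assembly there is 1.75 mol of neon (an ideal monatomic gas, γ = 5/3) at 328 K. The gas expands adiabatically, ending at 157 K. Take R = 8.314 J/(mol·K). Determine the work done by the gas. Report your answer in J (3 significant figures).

W ≈ 3730 J

Adiabatic ⇒ Q = 0, so W_by = −ΔU = nCᵥ(T₁ − T₂).
Cᵥ = 3R/2 = 12.47 J/(mol·K).
W = (1.75)(12.47)(328 − 157) = 3732 J.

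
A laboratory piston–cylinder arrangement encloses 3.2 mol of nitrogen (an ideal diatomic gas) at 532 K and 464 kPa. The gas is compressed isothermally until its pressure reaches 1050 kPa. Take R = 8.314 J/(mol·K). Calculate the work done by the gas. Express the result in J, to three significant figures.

W ≈ -11600 J

Isothermal process: W = nRT ln(V₂/V₁) = nRT ln(P₁/P₂).
W = (3.2)(8.314)(532) × ln(464/1050)
  = 14154 × ln(0.4419) = 14154 × -0.8167
W_by_gas = -11559 J.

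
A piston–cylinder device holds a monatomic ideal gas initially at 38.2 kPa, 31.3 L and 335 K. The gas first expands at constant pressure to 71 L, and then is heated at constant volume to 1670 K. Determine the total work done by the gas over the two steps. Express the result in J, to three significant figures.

W_total ≈ 1520 J

Step 1 (isobaric): W = PΔV = (38.2 kPa)(71 − 31.3 L) = 1517 J.
Step 2 (isochoric): W = 0 (constant volume).
W_total = 1517 + 0 = 1517 J.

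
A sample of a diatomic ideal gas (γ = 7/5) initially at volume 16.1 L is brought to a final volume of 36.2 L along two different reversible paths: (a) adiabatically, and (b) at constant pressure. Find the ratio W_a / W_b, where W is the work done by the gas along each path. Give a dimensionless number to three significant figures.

W_a / W_b ≈ 0.554

Path (a) adiabatic: W = P₁V₁(1 − (V₁/V₂)^(γ−1))/(γ−1) → W_a/(P₁V₁) = 0.692.
Path (b) isobaric: W = P₁(V₂ − V₁) → W_b/(P₁V₁) = 1.248.
W_a / W_b = 0.692 / 1.248 = 0.5543.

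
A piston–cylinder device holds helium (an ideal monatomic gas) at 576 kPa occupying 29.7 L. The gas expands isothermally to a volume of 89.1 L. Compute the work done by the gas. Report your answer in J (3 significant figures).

Isothermal: W = nRT ln(V₂/V₁) = P₁V₁ ln(V₂/V₁).
P₁V₁ = (576 kPa)(29.7 L) = 17107 J.
W = 17107 × ln(89.1/29.7) = 17107 × 1.099
W_by_gas = 18794 J.

W ≈ 18800 J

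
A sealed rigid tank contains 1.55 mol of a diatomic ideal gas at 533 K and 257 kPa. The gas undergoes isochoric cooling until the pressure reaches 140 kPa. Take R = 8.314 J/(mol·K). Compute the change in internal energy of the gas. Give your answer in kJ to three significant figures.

Constant volume ⇒ W = 0, so Q = ΔU = nCᵥΔT with Cᵥ = 5R/2 = 20.79 J/(mol·K).
At constant V, T₂/T₁ = P₂/P₁ ⇒ ΔT = T₁(P₂/P₁ − 1) = 533·(140/257 − 1) = -242.6 K.
ΔU = (1.55)(20.79)(-242.6) = -7817 J.

ΔU ≈ -7.82 kJ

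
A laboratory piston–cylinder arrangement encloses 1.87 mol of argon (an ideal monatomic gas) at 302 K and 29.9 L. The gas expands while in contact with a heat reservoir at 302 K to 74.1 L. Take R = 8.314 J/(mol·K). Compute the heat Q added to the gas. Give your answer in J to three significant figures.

Isothermal ⇒ ΔU = 0, so Q = W = nRT ln(V₂/V₁).
Q = (1.87)(8.314)(302) ln(74.1/29.9) = 4695 × 0.9076 = 4261 J.

Q ≈ 4260 J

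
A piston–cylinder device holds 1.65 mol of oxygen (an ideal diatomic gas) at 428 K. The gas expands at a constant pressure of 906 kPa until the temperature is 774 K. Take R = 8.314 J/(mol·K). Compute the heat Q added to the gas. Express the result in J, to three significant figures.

Isobaric: W = nRΔT = (1.65)(8.314)(346) = 4746 J.
ΔU = nCᵥΔT with Cᵥ = 5R/2: ΔU = (1.65)(20.79)(346) = 11866 J.
Q = ΔU + W = 11866 + 4746 = 16613 J.

Q ≈ 16600 J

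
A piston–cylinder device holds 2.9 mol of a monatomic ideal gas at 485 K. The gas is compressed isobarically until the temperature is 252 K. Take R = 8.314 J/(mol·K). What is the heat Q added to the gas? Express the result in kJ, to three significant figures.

Q ≈ -14.0 kJ

Isobaric: W = nRΔT = (2.9)(8.314)(-233) = -5618 J.
ΔU = nCᵥΔT with Cᵥ = 3R/2: ΔU = (2.9)(12.47)(-233) = -8427 J.
Q = ΔU + W = -8427 − 5618 = -14044 J.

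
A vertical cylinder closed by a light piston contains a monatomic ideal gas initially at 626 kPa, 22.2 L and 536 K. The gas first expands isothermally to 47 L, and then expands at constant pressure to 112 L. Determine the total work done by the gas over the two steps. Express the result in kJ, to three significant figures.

Step 1 (isothermal): W = P₁V₁ ln(V₂/V₁) = (13897) ln(47/22.2) = 10424 J.
After step 1: P = 295.7 kPa, V = 47 L, T = 536 K.
Step 2 (isobaric): W = PΔV = (295.7 kPa)(112 − 47 L) = 19220 J.
W_total = 10424 + 19220 = 29643 J.

W_total ≈ 29.6 kJ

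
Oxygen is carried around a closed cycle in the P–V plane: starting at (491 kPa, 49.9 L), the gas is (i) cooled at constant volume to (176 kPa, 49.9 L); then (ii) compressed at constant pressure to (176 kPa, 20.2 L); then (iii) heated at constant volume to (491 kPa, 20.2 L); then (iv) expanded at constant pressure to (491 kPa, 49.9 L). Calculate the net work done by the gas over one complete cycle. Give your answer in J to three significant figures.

W_net ≈ 9360 J

Constant-volume legs do no work.
W(ii) = (176)(20.2 − 49.9) = -5227 J; W(iv) = (491)(49.9 − 20.2) = 14583 J.
W_net = -5227 + 14583 = 9356 J (the clockwise enclosed area).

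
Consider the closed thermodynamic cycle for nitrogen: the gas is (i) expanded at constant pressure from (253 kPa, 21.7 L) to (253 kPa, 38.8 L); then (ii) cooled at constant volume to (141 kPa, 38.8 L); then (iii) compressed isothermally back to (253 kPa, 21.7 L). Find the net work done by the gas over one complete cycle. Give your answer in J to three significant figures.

W_net ≈ 1150 J

Leg (i): W = PΔV = (253)(38.8 − 21.7) = 4326 J.
Leg (ii): W = 0.
Leg (iii): W = PᵢVᵢ ln(V_f/Vᵢ) = (5471) ln(21.7/38.8) = -3179 J.
W_net = 4326 − 3179 = 1147 J.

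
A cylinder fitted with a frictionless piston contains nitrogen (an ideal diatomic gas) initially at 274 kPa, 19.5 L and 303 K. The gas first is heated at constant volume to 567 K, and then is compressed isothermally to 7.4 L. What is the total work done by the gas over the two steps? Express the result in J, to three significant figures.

Step 1 (isochoric): W = 0 (constant volume).
After step 1: P = 512.7 kPa (V unchanged).
Step 2 (isothermal): W = P₁V₁ ln(V₂/V₁) = (9998) ln(7.4/19.5) = -9688 J.
W_total = 0 − 9688 = -9688 J.

W_total ≈ -9690 J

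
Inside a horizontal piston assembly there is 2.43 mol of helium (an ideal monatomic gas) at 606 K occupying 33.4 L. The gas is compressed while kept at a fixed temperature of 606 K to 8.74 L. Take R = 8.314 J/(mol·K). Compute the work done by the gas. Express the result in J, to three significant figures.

Isothermal: W = nRT ln(V₂/V₁).
W = (2.43)(8.314)(606) × ln(8.74/33.4)
  = 12243 × -1.341
W_by_gas = -16414 J.

W ≈ -16400 J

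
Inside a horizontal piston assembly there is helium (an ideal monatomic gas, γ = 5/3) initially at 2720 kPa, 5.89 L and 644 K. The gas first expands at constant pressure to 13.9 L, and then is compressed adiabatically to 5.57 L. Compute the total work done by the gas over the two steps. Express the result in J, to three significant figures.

Step 1 (isobaric): W = PΔV = (2720 kPa)(13.9 − 5.89 L) = 21787 J.
After step 1: P = 2720 kPa, V = 13.9 L, T = 1520 K.
Step 2 (adiabatic): W = (P₁V₁ − P₂V₂)/(γ−1) = (37808 − 69560)/0.667 = -47627 J.
W_total = 21787 − 47627 = -25840 J.

W_total ≈ -25800 J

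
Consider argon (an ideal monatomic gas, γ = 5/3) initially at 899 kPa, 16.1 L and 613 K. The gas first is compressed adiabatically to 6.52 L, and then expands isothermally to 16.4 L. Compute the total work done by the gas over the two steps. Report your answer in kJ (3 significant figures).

Step 1 (adiabatic): W = (P₁V₁ − P₂V₂)/(γ−1) = (14474 − 26443)/0.667 = -17953 J.
After step 1: P = 4056 kPa, V = 6.52 L, T = 1120 K.
Step 2 (isothermal): W = P₁V₁ ln(V₂/V₁) = (26443) ln(16.4/6.52) = 24391 J.
W_total = -17953 + 24391 = 6438 J.

W_total ≈ 6.44 kJ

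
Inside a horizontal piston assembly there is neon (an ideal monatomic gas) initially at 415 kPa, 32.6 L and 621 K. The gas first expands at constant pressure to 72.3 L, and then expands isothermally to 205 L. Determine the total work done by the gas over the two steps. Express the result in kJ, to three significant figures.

W_total ≈ 47.7 kJ

Step 1 (isobaric): W = PΔV = (415 kPa)(72.3 − 32.6 L) = 16476 J.
After step 1: P = 415 kPa, V = 72.3 L, T = 1377 K.
Step 2 (isothermal): W = P₁V₁ ln(V₂/V₁) = (30004) ln(205/72.3) = 31270 J.
W_total = 16476 + 31270 = 47746 J.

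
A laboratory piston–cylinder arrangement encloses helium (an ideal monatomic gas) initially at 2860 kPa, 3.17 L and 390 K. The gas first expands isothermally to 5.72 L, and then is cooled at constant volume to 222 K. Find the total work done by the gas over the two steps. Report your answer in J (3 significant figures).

Step 1 (isothermal): W = P₁V₁ ln(V₂/V₁) = (9066) ln(5.72/3.17) = 5351 J.
Step 2 (isochoric): W = 0 (constant volume).
W_total = 5351 + 0 = 5351 J.

W_total ≈ 5350 J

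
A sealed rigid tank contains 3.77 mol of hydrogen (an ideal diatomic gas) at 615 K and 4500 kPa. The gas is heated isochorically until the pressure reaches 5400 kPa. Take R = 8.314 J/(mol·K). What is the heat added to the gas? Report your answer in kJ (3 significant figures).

Q ≈ 9.64 kJ

Constant volume ⇒ W = 0, so Q = ΔU = nCᵥΔT with Cᵥ = 5R/2 = 20.79 J/(mol·K).
At constant V, T₂/T₁ = P₂/P₁ ⇒ ΔT = T₁(P₂/P₁ − 1) = 615·(5400/4500 − 1) = 123 K.
ΔU = (3.77)(20.79)(123) = 9638 J.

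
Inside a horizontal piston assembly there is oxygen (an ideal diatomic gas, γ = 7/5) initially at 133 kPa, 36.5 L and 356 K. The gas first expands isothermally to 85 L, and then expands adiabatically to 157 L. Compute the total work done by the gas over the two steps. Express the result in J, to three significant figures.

Step 1 (isothermal): W = P₁V₁ ln(V₂/V₁) = (4854) ln(85/36.5) = 4104 J.
After step 1: P = 57.11 kPa, V = 85 L, T = 356 K.
Step 2 (adiabatic): W = (P₁V₁ − P₂V₂)/(γ−1) = (4854 − 3798)/0.4 = 2641 J.
W_total = 4104 + 2641 = 6745 J.

W_total ≈ 6750 J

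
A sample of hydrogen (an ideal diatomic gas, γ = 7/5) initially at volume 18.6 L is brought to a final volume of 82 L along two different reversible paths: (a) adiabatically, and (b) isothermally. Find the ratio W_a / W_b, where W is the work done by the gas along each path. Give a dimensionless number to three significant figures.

W_a / W_b ≈ 0.754

Path (a) adiabatic: W = P₁V₁(1 − (V₁/V₂)^(γ−1))/(γ−1) → W_a/(P₁V₁) = 1.119.
Path (b) isothermal: W = P₁V₁ ln(V₂/V₁) → W_b/(P₁V₁) = 1.484.
W_a / W_b = 1.119 / 1.484 = 0.7542.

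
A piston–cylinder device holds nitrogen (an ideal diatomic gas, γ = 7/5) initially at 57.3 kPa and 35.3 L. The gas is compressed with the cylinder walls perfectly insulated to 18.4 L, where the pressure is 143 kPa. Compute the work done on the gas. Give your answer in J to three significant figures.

Adiabatic: W = (P₁V₁ − P₂V₂)/(γ − 1) with γ = 7/5.
P₁V₁ = 2023 J, P₂V₂ = 2631 J.
W = (2023 − 2631) / 0.4 = -1521 J.
Work on gas = −W_by = 1521 J.

W ≈ 1520 J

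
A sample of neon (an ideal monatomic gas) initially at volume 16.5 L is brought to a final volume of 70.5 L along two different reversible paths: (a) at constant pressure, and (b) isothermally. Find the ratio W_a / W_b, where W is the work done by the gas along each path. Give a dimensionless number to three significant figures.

W_a / W_b ≈ 2.25

Path (a) isobaric: W = P₁(V₂ − V₁) → W_a/(P₁V₁) = 3.273.
Path (b) isothermal: W = P₁V₁ ln(V₂/V₁) → W_b/(P₁V₁) = 1.452.
W_a / W_b = 3.273 / 1.452 = 2.254.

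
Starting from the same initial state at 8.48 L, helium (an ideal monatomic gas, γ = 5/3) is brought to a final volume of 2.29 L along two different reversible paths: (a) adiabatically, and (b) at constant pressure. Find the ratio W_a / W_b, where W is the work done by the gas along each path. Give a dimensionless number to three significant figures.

Path (a) adiabatic: W = P₁V₁(1 − (V₁/V₂)^(γ−1))/(γ−1) → W_a/(P₁V₁) = -2.09.
Path (b) isobaric: W = P₁(V₂ − V₁) → W_b/(P₁V₁) = -0.73.
W_a / W_b = -2.09 / -0.73 = 2.864.

W_a / W_b ≈ 2.86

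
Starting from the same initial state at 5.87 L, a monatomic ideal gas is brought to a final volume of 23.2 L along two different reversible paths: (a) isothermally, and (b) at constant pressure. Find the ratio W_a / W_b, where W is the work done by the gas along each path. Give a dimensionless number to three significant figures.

Path (a) isothermal: W = P₁V₁ ln(V₂/V₁) → W_a/(P₁V₁) = 1.374.
Path (b) isobaric: W = P₁(V₂ − V₁) → W_b/(P₁V₁) = 2.952.
W_a / W_b = 1.374 / 2.952 = 0.4655.

W_a / W_b ≈ 0.466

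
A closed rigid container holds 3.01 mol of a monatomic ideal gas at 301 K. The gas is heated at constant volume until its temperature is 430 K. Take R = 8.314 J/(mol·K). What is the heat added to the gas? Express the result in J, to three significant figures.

Q ≈ 4840 J

Constant volume ⇒ W = 0, so Q = ΔU = nCᵥΔT with Cᵥ = 3R/2 = 12.47 J/(mol·K).
ΔU = (3.01)(12.47)(430 − 301) = 4842 J.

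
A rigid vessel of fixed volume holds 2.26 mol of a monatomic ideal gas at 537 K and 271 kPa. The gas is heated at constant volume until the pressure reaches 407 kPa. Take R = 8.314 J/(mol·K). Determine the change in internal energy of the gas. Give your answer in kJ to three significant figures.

Constant volume ⇒ W = 0, so Q = ΔU = nCᵥΔT with Cᵥ = 3R/2 = 12.47 J/(mol·K).
At constant V, T₂/T₁ = P₂/P₁ ⇒ ΔT = T₁(P₂/P₁ − 1) = 537·(407/271 − 1) = 269.5 K.
ΔU = (2.26)(12.47)(269.5) = 7595 J.

ΔU ≈ 7.60 kJ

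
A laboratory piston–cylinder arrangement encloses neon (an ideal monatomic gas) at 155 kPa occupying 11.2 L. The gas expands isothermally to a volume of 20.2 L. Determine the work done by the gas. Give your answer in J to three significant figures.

Isothermal: W = nRT ln(V₂/V₁) = P₁V₁ ln(V₂/V₁).
P₁V₁ = (155 kPa)(11.2 L) = 1736 J.
W = 1736 × ln(20.2/11.2) = 1736 × 0.5898
W_by_gas = 1024 J.

W ≈ 1020 J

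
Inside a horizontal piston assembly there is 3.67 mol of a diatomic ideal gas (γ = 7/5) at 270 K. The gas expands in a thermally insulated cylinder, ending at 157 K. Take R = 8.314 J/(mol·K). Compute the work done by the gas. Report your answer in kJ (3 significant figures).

Adiabatic ⇒ Q = 0, so W_by = −ΔU = nCᵥ(T₁ − T₂).
Cᵥ = 5R/2 = 20.79 J/(mol·K).
W = (3.67)(20.79)(270 − 157) = 8620 J.

W ≈ 8.62 kJ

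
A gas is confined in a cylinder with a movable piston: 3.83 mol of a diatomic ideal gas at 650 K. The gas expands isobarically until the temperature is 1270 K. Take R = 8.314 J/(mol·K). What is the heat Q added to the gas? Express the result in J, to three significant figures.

Isobaric: W = nRΔT = (3.83)(8.314)(620) = 19742 J.
ΔU = nCᵥΔT with Cᵥ = 5R/2: ΔU = (3.83)(20.79)(620) = 49356 J.
Q = ΔU + W = 49356 + 19742 = 69098 J.

Q ≈ 69100 J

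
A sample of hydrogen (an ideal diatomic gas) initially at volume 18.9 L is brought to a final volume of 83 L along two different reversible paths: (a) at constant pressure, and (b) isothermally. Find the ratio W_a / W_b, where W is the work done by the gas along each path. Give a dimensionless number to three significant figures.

Path (a) isobaric: W = P₁(V₂ − V₁) → W_a/(P₁V₁) = 3.392.
Path (b) isothermal: W = P₁V₁ ln(V₂/V₁) → W_b/(P₁V₁) = 1.48.
W_a / W_b = 3.392 / 1.48 = 2.292.

W_a / W_b ≈ 2.29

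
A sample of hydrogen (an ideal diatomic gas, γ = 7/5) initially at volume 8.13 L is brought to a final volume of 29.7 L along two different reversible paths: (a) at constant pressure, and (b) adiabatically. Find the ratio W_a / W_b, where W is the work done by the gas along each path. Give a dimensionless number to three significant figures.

W_a / W_b ≈ 2.62

Path (a) isobaric: W = P₁(V₂ − V₁) → W_a/(P₁V₁) = 2.653.
Path (b) adiabatic: W = P₁V₁(1 − (V₁/V₂)^(γ−1))/(γ−1) → W_b/(P₁V₁) = 1.011.
W_a / W_b = 2.653 / 1.011 = 2.624.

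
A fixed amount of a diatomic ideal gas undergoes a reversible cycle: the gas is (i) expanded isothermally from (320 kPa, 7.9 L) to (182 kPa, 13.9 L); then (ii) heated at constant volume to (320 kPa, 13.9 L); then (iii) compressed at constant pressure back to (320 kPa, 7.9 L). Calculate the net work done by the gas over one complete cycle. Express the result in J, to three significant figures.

W_net ≈ -492 J

Leg (i): W = PᵢVᵢ ln(V_f/Vᵢ) = (2528) ln(13.9/7.9) = 1428 J.
Leg (ii): W = 0.
Leg (iii): W = PΔV = (320)(7.9 − 13.9) = -1920 J.
W_net = 1428 − 1920 = -491.6 J.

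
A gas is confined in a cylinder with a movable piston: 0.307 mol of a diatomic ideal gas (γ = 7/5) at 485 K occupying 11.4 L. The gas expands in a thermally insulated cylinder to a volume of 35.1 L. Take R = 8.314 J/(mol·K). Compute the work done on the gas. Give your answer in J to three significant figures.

W ≈ -1120 J

Adiabatic: TV^(γ−1) = const with γ = 7/5.
T₂ = T₁ (V₁/V₂)^(γ−1) = 485 × (11.4/35.1)^0.4 = 485 × 0.6377 = 309.3 K.
W_by = nCᵥ(T₁ − T₂) = (0.307)(20.79)(485 − 309.3) = 1121 J.
Work on gas = −W_by = -1121 J.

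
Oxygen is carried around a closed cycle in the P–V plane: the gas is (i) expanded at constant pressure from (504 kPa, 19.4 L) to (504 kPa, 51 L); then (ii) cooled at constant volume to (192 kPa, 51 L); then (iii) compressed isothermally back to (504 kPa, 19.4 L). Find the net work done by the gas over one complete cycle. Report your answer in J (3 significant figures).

Leg (i): W = PΔV = (504)(51 − 19.4) = 15926 J.
Leg (ii): W = 0.
Leg (iii): W = PᵢVᵢ ln(V_f/Vᵢ) = (9792) ln(19.4/51) = -9464 J.
W_net = 15926 − 9464 = 6462 J.

W_net ≈ 6460 J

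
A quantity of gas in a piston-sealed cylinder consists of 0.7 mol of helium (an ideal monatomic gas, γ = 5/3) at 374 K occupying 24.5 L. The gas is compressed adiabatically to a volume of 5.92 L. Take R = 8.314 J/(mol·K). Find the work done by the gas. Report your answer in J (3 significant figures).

Adiabatic: TV^(γ−1) = const with γ = 5/3.
T₂ = T₁ (V₁/V₂)^(γ−1) = 374 × (24.5/5.92)^0.667 = 374 × 2.578 = 964.1 K.
W_by = nCᵥ(T₁ − T₂) = (0.7)(12.47)(374 − 964.1) = -5151 J.

W ≈ -5150 J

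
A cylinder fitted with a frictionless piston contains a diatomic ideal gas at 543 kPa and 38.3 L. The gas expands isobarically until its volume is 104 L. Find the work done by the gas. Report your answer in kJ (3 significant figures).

W ≈ 35.7 kJ

Isobaric: W = P ΔV.
W = (543 kPa)(104 − 38.3 L) = (543)(65.7) = 35675 J.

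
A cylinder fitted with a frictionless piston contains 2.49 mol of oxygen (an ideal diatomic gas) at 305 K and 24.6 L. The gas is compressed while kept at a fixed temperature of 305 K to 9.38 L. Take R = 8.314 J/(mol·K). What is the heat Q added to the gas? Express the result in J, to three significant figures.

Q ≈ -6090 J

Isothermal ⇒ ΔU = 0, so Q = W = nRT ln(V₂/V₁).
Q = (2.49)(8.314)(305) ln(9.38/24.6) = 6314 × -0.9642 = -6088 J.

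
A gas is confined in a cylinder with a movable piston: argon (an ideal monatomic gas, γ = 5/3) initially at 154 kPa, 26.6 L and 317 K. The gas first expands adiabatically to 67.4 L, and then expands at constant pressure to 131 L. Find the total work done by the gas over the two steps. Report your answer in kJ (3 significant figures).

Step 1 (adiabatic): W = (P₁V₁ − P₂V₂)/(γ−1) = (4096 − 2204)/0.667 = 2839 J.
After step 1: P = 32.7 kPa, V = 67.4 L, T = 170.6 K.
Step 2 (isobaric): W = PΔV = (32.7 kPa)(131 − 67.4 L) = 2080 J.
W_total = 2839 + 2080 = 4918 J.

W_total ≈ 4.92 kJ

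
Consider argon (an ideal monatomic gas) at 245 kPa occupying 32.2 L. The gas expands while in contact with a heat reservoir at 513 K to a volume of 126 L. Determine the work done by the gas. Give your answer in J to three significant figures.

Isothermal: W = nRT ln(V₂/V₁) = P₁V₁ ln(V₂/V₁).
P₁V₁ = (245 kPa)(32.2 L) = 7889 J.
W = 7889 × ln(126/32.2) = 7889 × 1.364
W_by_gas = 10763 J.

W ≈ 10800 J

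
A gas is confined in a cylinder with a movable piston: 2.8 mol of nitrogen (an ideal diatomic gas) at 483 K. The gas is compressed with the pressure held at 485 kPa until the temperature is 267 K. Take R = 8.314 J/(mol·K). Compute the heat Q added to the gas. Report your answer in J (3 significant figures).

Isobaric: W = nRΔT = (2.8)(8.314)(-216) = -5028 J.
ΔU = nCᵥΔT with Cᵥ = 5R/2: ΔU = (2.8)(20.79)(-216) = -12571 J.
Q = ΔU + W = -12571 − 5028 = -17599 J.

Q ≈ -17600 J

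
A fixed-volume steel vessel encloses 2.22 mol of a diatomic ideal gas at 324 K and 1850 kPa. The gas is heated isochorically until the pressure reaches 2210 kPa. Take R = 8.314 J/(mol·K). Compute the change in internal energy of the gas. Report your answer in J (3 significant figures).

Constant volume ⇒ W = 0, so Q = ΔU = nCᵥΔT with Cᵥ = 5R/2 = 20.79 J/(mol·K).
At constant V, T₂/T₁ = P₂/P₁ ⇒ ΔT = T₁(P₂/P₁ − 1) = 324·(2210/1850 − 1) = 63.05 K.
ΔU = (2.22)(20.79)(63.05) = 2909 J.

ΔU ≈ 2910 J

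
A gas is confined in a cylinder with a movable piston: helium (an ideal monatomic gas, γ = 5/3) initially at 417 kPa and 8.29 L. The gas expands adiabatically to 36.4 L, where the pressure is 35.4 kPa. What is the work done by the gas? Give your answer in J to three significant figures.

W ≈ 3250 J

Adiabatic: W = (P₁V₁ − P₂V₂)/(γ − 1) with γ = 5/3.
P₁V₁ = 3457 J, P₂V₂ = 1289 J.
W = (3457 − 1289) / 0.6667 = 3253 J.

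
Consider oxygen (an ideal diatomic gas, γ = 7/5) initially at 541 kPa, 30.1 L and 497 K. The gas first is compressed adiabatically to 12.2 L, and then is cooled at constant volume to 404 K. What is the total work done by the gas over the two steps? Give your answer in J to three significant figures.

Step 1 (adiabatic): W = (P₁V₁ − P₂V₂)/(γ−1) = (16284 − 23369)/0.4 = -17713 J.
Step 2 (isochoric): W = 0 (constant volume).
W_total = -17713 + 0 = -17713 J.

W_total ≈ -17700 J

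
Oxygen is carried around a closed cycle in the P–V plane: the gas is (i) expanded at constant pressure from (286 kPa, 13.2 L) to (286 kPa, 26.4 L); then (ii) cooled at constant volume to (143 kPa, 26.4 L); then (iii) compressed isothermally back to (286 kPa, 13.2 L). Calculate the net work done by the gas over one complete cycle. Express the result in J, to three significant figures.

Leg (i): W = PΔV = (286)(26.4 − 13.2) = 3775 J.
Leg (ii): W = 0.
Leg (iii): W = PᵢVᵢ ln(V_f/Vᵢ) = (3775) ln(13.2/26.4) = -2617 J.
W_net = 3775 − 2617 = 1158 J.

W_net ≈ 1160 J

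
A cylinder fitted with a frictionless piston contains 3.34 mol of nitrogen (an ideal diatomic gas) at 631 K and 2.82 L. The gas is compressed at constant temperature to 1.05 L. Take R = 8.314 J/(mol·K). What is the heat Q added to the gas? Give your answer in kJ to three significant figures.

Isothermal ⇒ ΔU = 0, so Q = W = nRT ln(V₂/V₁).
Q = (3.34)(8.314)(631) ln(1.05/2.82) = 17522 × -0.9879 = -17311 J.

Q ≈ -17.3 kJ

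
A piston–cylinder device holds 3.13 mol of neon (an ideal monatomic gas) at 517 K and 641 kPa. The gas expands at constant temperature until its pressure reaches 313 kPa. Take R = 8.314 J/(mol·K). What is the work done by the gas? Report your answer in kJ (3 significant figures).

W ≈ 9.64 kJ

Isothermal process: W = nRT ln(V₂/V₁) = nRT ln(P₁/P₂).
W = (3.13)(8.314)(517) × ln(641/313)
  = 13454 × ln(2.048) = 13454 × 0.7168
W_by_gas = 9644 J.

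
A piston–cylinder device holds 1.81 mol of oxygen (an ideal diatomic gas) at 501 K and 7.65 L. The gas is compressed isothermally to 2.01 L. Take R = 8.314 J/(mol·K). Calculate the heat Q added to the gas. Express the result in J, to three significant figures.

Isothermal ⇒ ΔU = 0, so Q = W = nRT ln(V₂/V₁).
Q = (1.81)(8.314)(501) ln(2.01/7.65) = 7539 × -1.337 = -10077 J.

Q ≈ -10100 J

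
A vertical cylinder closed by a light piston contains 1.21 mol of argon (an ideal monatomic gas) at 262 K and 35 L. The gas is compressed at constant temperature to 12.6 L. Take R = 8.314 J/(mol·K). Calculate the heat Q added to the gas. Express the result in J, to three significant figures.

Q ≈ -2690 J

Isothermal ⇒ ΔU = 0, so Q = W = nRT ln(V₂/V₁).
Q = (1.21)(8.314)(262) ln(12.6/35) = 2636 × -1.022 = -2693 J.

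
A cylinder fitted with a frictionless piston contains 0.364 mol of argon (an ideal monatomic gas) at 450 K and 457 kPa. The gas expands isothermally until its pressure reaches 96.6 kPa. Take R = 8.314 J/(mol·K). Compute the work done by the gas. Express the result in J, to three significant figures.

W ≈ 2120 J

Isothermal process: W = nRT ln(V₂/V₁) = nRT ln(P₁/P₂).
W = (0.364)(8.314)(450) × ln(457/96.6)
  = 1362 × ln(4.731) = 1362 × 1.554
W_by_gas = 2116 J.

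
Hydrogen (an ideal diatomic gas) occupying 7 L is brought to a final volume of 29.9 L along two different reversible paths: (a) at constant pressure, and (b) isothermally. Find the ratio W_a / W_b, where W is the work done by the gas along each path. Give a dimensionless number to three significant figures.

W_a / W_b ≈ 2.25

Path (a) isobaric: W = P₁(V₂ − V₁) → W_a/(P₁V₁) = 3.271.
Path (b) isothermal: W = P₁V₁ ln(V₂/V₁) → W_b/(P₁V₁) = 1.452.
W_a / W_b = 3.271 / 1.452 = 2.253.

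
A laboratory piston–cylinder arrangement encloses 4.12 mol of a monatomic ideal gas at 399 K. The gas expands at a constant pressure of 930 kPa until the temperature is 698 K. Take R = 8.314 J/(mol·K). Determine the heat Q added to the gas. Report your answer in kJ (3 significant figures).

Q ≈ 25.6 kJ

Isobaric: W = nRΔT = (4.12)(8.314)(299) = 10242 J.
ΔU = nCᵥΔT with Cᵥ = 3R/2: ΔU = (4.12)(12.47)(299) = 15363 J.
Q = ΔU + W = 15363 + 10242 = 25605 J.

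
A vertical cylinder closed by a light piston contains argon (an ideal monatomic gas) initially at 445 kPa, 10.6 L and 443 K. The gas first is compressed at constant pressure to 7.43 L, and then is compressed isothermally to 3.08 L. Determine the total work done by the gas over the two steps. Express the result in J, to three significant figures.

Step 1 (isobaric): W = PΔV = (445 kPa)(7.43 − 10.6 L) = -1411 J.
After step 1: P = 445 kPa, V = 7.43 L, T = 310.5 K.
Step 2 (isothermal): W = P₁V₁ ln(V₂/V₁) = (3306) ln(3.08/7.43) = -2912 J.
W_total = -1411 − 2912 = -4322 J.

W_total ≈ -4320 J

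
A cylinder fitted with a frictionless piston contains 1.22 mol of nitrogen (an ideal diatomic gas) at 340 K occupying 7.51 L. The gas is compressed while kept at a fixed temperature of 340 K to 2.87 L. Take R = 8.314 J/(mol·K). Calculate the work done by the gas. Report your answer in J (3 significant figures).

Isothermal: W = nRT ln(V₂/V₁).
W = (1.22)(8.314)(340) × ln(2.87/7.51)
  = 3449 × -0.9619
W_by_gas = -3317 J.

W ≈ -3320 J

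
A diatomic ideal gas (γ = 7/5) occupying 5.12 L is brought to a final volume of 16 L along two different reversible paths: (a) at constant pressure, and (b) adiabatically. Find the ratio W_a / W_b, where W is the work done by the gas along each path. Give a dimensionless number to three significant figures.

Path (a) isobaric: W = P₁(V₂ − V₁) → W_a/(P₁V₁) = 2.125.
Path (b) adiabatic: W = P₁V₁(1 − (V₁/V₂)^(γ−1))/(γ−1) → W_b/(P₁V₁) = 0.9151.
W_a / W_b = 2.125 / 0.9151 = 2.322.

W_a / W_b ≈ 2.32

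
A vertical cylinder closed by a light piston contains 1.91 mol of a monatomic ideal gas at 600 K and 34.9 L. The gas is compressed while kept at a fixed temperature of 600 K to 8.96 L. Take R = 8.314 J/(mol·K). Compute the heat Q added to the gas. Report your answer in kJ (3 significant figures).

Q ≈ -13.0 kJ

Isothermal ⇒ ΔU = 0, so Q = W = nRT ln(V₂/V₁).
Q = (1.91)(8.314)(600) ln(8.96/34.9) = 9528 × -1.36 = -12955 J.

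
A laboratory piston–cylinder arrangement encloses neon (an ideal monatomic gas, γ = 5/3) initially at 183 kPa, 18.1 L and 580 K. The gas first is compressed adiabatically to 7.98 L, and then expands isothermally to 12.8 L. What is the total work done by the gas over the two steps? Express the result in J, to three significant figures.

Step 1 (adiabatic): W = (P₁V₁ − P₂V₂)/(γ−1) = (3312 − 5718)/0.667 = -3609 J.
After step 1: P = 716.5 kPa, V = 7.98 L, T = 1001 K.
Step 2 (isothermal): W = P₁V₁ ln(V₂/V₁) = (5718) ln(12.8/7.98) = 2702 J.
W_total = -3609 + 2702 = -906.8 J.

W_total ≈ -907 J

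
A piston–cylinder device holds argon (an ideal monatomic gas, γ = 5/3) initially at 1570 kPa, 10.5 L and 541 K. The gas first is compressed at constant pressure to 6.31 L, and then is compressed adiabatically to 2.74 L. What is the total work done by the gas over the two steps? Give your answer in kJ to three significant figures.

W_total ≈ -17.6 kJ

Step 1 (isobaric): W = PΔV = (1570 kPa)(6.31 − 10.5 L) = -6578 J.
After step 1: P = 1570 kPa, V = 6.31 L, T = 325.1 K.
Step 2 (adiabatic): W = (P₁V₁ − P₂V₂)/(γ−1) = (9907 − 17276)/0.667 = -11054 J.
W_total = -6578 − 11054 = -17633 J.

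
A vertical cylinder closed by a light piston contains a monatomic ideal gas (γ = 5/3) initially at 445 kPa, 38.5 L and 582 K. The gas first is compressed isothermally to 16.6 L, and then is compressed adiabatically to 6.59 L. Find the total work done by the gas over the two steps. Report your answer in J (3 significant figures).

W_total ≈ -36300 J

Step 1 (isothermal): W = P₁V₁ ln(V₂/V₁) = (17132) ln(16.6/38.5) = -14413 J.
After step 1: P = 1032 kPa, V = 16.6 L, T = 582 K.
Step 2 (adiabatic): W = (P₁V₁ − P₂V₂)/(γ−1) = (17132 − 31718)/0.667 = -21878 J.
W_total = -14413 − 21878 = -36291 J.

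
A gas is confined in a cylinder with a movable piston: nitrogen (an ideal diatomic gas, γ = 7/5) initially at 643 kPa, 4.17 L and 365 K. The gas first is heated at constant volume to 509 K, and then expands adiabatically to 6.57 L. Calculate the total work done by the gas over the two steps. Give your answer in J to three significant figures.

Step 1 (isochoric): W = 0 (constant volume).
After step 1: P = 896.7 kPa (V unchanged).
Step 2 (adiabatic): W = (P₁V₁ − P₂V₂)/(γ−1) = (3739 − 3117)/0.4 = 1554 J.
W_total = 0 + 1554 = 1554 J.

W_total ≈ 1550 J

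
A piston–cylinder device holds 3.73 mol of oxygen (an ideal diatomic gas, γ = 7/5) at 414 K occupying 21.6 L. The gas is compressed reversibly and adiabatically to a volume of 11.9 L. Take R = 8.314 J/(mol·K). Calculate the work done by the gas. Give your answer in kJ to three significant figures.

Adiabatic: TV^(γ−1) = const with γ = 7/5.
T₂ = T₁ (V₁/V₂)^(γ−1) = 414 × (21.6/11.9)^0.4 = 414 × 1.269 = 525.5 K.
W_by = nCᵥ(T₁ − T₂) = (3.73)(20.79)(414 − 525.5) = -8643 J.

W ≈ -8.64 kJ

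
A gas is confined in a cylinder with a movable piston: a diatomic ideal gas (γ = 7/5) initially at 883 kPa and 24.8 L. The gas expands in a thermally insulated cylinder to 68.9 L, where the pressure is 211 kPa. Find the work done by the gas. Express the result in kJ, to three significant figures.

Adiabatic: W = (P₁V₁ − P₂V₂)/(γ − 1) with γ = 7/5.
P₁V₁ = 21898 J, P₂V₂ = 14538 J.
W = (21898 − 14538) / 0.4 = 18401 J.

W ≈ 18.4 kJ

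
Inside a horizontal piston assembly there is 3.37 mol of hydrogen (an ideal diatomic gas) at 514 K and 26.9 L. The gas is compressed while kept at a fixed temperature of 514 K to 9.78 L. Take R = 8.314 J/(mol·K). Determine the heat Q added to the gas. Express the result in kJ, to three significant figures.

Q ≈ -14.6 kJ

Isothermal ⇒ ΔU = 0, so Q = W = nRT ln(V₂/V₁).
Q = (3.37)(8.314)(514) ln(9.78/26.9) = 14401 × -1.012 = -14571 J.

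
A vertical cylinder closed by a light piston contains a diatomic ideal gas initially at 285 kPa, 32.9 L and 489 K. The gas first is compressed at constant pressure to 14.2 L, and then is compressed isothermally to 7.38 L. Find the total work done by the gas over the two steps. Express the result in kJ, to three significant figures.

Step 1 (isobaric): W = PΔV = (285 kPa)(14.2 − 32.9 L) = -5330 J.
After step 1: P = 285 kPa, V = 14.2 L, T = 211.1 K.
Step 2 (isothermal): W = P₁V₁ ln(V₂/V₁) = (4047) ln(7.38/14.2) = -2649 J.
W_total = -5330 − 2649 = -7978 J.

W_total ≈ -7.98 kJ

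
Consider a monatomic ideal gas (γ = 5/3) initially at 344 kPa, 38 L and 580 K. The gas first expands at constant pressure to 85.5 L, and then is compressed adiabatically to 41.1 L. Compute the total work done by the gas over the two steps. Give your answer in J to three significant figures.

Step 1 (isobaric): W = PΔV = (344 kPa)(85.5 − 38 L) = 16340 J.
After step 1: P = 344 kPa, V = 85.5 L, T = 1305 K.
Step 2 (adiabatic): W = (P₁V₁ − P₂V₂)/(γ−1) = (29412 − 47930)/0.667 = -27777 J.
W_total = 16340 − 27777 = -11437 J.

W_total ≈ -11400 J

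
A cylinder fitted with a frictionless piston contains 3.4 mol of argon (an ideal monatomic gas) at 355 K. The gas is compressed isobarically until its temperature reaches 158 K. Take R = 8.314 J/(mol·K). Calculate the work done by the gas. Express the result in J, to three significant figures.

Isobaric: W = P ΔV = nR ΔT.
W = (3.4)(8.314)(158 − 355) = -5569 J.

W ≈ -5570 J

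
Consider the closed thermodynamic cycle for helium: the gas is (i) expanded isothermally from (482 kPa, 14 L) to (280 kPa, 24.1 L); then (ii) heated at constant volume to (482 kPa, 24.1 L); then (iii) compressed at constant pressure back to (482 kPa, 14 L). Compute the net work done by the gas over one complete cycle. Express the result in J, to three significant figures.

Leg (i): W = PᵢVᵢ ln(V_f/Vᵢ) = (6748) ln(24.1/14) = 3665 J.
Leg (ii): W = 0.
Leg (iii): W = PΔV = (482)(14 − 24.1) = -4868 J.
W_net = 3665 − 4868 = -1203 J.

W_net ≈ -1200 J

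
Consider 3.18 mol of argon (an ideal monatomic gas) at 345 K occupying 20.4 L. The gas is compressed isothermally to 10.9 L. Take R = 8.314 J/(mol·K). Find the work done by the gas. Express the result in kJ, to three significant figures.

W ≈ -5.72 kJ

Isothermal: W = nRT ln(V₂/V₁).
W = (3.18)(8.314)(345) × ln(10.9/20.4)
  = 9121 × -0.6268
W_by_gas = -5717 J.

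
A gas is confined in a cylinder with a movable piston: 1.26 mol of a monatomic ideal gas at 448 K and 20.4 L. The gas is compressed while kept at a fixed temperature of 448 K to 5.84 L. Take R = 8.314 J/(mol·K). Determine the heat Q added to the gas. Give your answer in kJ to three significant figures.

Isothermal ⇒ ΔU = 0, so Q = W = nRT ln(V₂/V₁).
Q = (1.26)(8.314)(448) ln(5.84/20.4) = 4693 × -1.251 = -5870 J.

Q ≈ -5.87 kJ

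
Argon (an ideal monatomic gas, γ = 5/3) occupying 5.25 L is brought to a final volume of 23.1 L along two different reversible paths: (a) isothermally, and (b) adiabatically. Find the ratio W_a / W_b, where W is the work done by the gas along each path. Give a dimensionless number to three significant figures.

W_a / W_b ≈ 1.57

Path (a) isothermal: W = P₁V₁ ln(V₂/V₁) → W_a/(P₁V₁) = 1.482.
Path (b) adiabatic: W = P₁V₁(1 − (V₁/V₂)^(γ−1))/(γ−1) → W_b/(P₁V₁) = 0.9414.
W_a / W_b = 1.482 / 0.9414 = 1.574.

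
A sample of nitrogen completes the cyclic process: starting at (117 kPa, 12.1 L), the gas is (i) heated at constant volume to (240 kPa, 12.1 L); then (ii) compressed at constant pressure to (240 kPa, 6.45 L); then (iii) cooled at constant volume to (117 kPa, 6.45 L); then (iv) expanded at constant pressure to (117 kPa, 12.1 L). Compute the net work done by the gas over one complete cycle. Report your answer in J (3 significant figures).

Constant-volume legs do no work.
W(ii) = (240)(6.45 − 12.1) = -1356 J; W(iv) = (117)(12.1 − 6.45) = 661 J.
W_net = -1356 + 661 = -694.9 J (the counter-clockwise enclosed area).

W_net ≈ -695 J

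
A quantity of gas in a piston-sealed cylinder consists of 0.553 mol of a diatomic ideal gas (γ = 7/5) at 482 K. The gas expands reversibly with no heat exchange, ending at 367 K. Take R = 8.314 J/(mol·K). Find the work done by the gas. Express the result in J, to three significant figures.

W ≈ 1320 J

Adiabatic ⇒ Q = 0, so W_by = −ΔU = nCᵥ(T₁ − T₂).
Cᵥ = 5R/2 = 20.79 J/(mol·K).
W = (0.553)(20.79)(482 − 367) = 1322 J.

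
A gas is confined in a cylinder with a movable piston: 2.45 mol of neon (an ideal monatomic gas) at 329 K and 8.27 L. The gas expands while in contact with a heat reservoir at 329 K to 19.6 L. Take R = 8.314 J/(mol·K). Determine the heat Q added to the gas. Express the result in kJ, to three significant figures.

Q ≈ 5.78 kJ

Isothermal ⇒ ΔU = 0, so Q = W = nRT ln(V₂/V₁).
Q = (2.45)(8.314)(329) ln(19.6/8.27) = 6701 × 0.8629 = 5783 J.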